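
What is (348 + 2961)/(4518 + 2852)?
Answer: 3309/7370 ≈ 0.44898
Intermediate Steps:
(348 + 2961)/(4518 + 2852) = 3309/7370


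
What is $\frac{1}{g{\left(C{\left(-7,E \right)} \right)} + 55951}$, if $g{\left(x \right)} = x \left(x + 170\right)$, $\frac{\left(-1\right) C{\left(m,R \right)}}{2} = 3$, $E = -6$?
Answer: $\frac{1}{54967} \approx 1.8193 \cdot 10^{-5}$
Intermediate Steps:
$C{\left(m,R \right)} = -6$ ($C{\left(m,R \right)} = \left(-2\right) 3 = -6$)
$g{\left(x \right)} = x \left(170 + x\right)$
$\frac{1}{g{\left(C{\left(-7,E \right)} \right)} + 55951} = \frac{1}{- 6 \left(170 - 6\right) + 55951} = \frac{1}{\left(-6\right) 164 + 55951} = \frac{1}{-984 + 55951} = \frac{1}{54967}$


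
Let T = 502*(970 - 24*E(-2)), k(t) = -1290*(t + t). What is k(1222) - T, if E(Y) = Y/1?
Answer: -3663796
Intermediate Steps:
E(Y) = Y (E(Y) = Y*1 = Y)
k(t) = -2580*t
T = 511036 (T = 502*(970 - 24*(-2)) = 502*(970 + 48) = 502*1018 = 511036)
k(1222) - T = -2580*1222 - 1*511036 = -3152760 - 511036 = -3663796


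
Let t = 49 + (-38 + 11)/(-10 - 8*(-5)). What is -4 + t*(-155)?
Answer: -14919/2 ≈ -7459.5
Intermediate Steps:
t = 481/10 (t = 49 - 27/(-10 + 40) = 49 - 27/30 = 49 - 27*1/30 = 49 - 9/10 = 481/10 ≈ 48.100)
-4 + t*(-155) = -4 + (481/10)*(-155) = -4 - 14911/2 = -14919/2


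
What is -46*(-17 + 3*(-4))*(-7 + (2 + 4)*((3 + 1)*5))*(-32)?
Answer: -4823744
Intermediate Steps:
-46*(-17 + 3*(-4))*(-7 + (2 + 4)*((3 + 1)*5))*(-32) = -46*(-17 - 12)*(-7 + 6*(4*5))*(-32) = -(-1334)*(-7 + 6*20)*(-32) = -(-1334)*(-7 + 120)*(-32) = -(-1334)*113*(-32) = -46*(-3277)*(-32) = 150742*(-32) = -4823744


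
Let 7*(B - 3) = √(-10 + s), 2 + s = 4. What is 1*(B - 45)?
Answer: -42 + 2*I*√2/7 ≈ -42.0 + 0.40406*I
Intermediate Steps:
s = 2 (s = -2 + 4 = 2)
B = 3 + 2*I*√2/7 (B = 3 + √(-10 + 2)/7 = 3 + √(-8)/7 = 3 + (2*I*√2)/7 = 3 + 2*I*√2/7 ≈ 3.0 + 0.40406*I)
1*(B - 45) = 1*((3 + 2*I*√2/7) - 45) = 1*(-42 + 2*I*√2/7) = -42 + 2*I*√2/7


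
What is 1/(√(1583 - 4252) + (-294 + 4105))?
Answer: 3811/14526390 - I*√2669/14526390 ≈ 0.00026235 - 3.5564e-6*I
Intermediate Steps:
1/(√(1583 - 4252) + (-294 + 4105)) = 1/(√(-2669) + 3811) = 1/(I*√2669 + 3811) = 1/(3811 + I*√2669)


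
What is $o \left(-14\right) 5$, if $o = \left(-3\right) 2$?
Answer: $420$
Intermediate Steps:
$o = -6$
$o \left(-14\right) 5 = \left(-6\right) \left(-14\right) 5 = 84 \cdot 5 = 420$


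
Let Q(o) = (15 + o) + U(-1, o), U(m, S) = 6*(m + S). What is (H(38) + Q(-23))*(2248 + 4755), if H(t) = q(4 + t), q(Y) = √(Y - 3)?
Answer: -1064456 + 7003*√39 ≈ -1.0207e+6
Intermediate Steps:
q(Y) = √(-3 + Y)
U(m, S) = 6*S + 6*m (U(m, S) = 6*(S + m) = 6*S + 6*m)
H(t) = √(1 + t) (H(t) = √(-3 + (4 + t)) = √(1 + t))
Q(o) = 9 + 7*o (Q(o) = (15 + o) + (6*o + 6*(-1)) = (15 + o) + (6*o - 6) = (15 + o) + (-6 + 6*o) = 9 + 7*o)
(H(38) + Q(-23))*(2248 + 4755) = (√(1 + 38) + (9 + 7*(-23)))*(2248 + 4755) = (√39 + (9 - 161))*7003 = (√39 - 152)*7003 = (-152 + √39)*7003 = -1064456 + 7003*√39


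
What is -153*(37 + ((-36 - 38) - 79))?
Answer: 17748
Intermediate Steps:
-153*(37 + ((-36 - 38) - 79)) = -153*(37 + (-74 - 79)) = -153*(37 - 153) = -153*(-116) = 17748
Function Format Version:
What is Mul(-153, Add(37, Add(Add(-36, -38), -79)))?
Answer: 17748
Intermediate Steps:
Mul(-153, Add(37, Add(Add(-36, -38), -79))) = Mul(-153, Add(37, Add(-74, -79))) = Mul(-153, Add(37, -153)) = Mul(-153, -116) = 17748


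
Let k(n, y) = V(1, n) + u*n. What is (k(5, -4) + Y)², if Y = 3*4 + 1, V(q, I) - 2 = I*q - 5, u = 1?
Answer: 400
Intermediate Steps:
V(q, I) = -3 + I*q (V(q, I) = 2 + (I*q - 5) = 2 + (-5 + I*q) = -3 + I*q)
k(n, y) = -3 + 2*n (k(n, y) = (-3 + n*1) + 1*n = (-3 + n) + n = -3 + 2*n)
Y = 13 (Y = 12 + 1 = 13)
(k(5, -4) + Y)² = ((-3 + 2*5) + 13)² = ((-3 + 10) + 13)² = (7 + 13)² = 20² = 400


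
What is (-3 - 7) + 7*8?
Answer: 46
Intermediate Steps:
(-3 - 7) + 7*8 = -10 + 56 = 46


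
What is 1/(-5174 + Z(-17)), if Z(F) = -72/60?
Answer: -5/25876 ≈ -0.00019323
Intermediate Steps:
Z(F) = -6/5 (Z(F) = -72*1/60 = -6/5)
1/(-5174 + Z(-17)) = 1/(-5174 - 6/5) = 1/(-25876/5) = -5/25876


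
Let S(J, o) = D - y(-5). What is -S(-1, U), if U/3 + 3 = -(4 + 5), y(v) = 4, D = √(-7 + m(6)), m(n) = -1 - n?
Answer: 4 - I*√14 ≈ 4.0 - 3.7417*I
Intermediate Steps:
D = I*√14 (D = √(-7 + (-1 - 1*6)) = √(-7 + (-1 - 6)) = √(-7 - 7) = √(-14) = I*√14 ≈ 3.7417*I)
U = -36 (U = -9 + 3*(-(4 + 5)) = -9 + 3*(-1*9) = -9 + 3*(-9) = -9 - 27 = -36)
S(J, o) = -4 + I*√14 (S(J, o) = I*√14 - 1*4 = I*√14 - 4 = -4 + I*√14)
-S(-1, U) = -(-4 + I*√14) = 4 - I*√14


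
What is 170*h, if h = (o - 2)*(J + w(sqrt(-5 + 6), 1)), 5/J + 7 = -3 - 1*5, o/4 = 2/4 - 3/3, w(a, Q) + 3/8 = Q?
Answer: -595/3 ≈ -198.33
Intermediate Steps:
w(a, Q) = -3/8 + Q
o = -2 (o = 4*(2/4 - 3/3) = 4*(2*(1/4) - 3*1/3) = 4*(1/2 - 1) = 4*(-1/2) = -2)
J = -1/3 (J = 5/(-7 + (-3 - 1*5)) = 5/(-7 + (-3 - 5)) = 5/(-7 - 8) = 5/(-15) = 5*(-1/15) = -1/3 ≈ -0.33333)
h = -7/6 (h = (-2 - 2)*(-1/3 + (-3/8 + 1)) = -4*(-1/3 + 5/8) = -4*7/24 = -7/6 ≈ -1.1667)
170*h = 170*(-7/6) = -595/3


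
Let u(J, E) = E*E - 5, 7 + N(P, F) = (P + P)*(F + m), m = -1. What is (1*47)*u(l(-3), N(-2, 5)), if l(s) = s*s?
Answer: 24628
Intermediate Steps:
l(s) = s**2
N(P, F) = -7 + 2*P*(-1 + F) (N(P, F) = -7 + (P + P)*(F - 1) = -7 + (2*P)*(-1 + F) = -7 + 2*P*(-1 + F))
u(J, E) = -5 + E**2 (u(J, E) = E**2 - 5 = -5 + E**2)
(1*47)*u(l(-3), N(-2, 5)) = (1*47)*(-5 + (-7 - 2*(-2) + 2*5*(-2))**2) = 47*(-5 + (-7 + 4 - 20)**2) = 47*(-5 + (-23)**2) = 47*(-5 + 529) = 47*524 = 24628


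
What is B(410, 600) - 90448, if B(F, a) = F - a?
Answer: -90638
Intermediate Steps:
B(410, 600) - 90448 = (410 - 1*600) - 90448 = (410 - 600) - 90448 = -190 - 90448 = -90638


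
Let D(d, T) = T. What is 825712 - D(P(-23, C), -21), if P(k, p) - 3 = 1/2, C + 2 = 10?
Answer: 825733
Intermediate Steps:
C = 8 (C = -2 + 10 = 8)
P(k, p) = 7/2 (P(k, p) = 3 + 1/2 = 7/2)
825712 - D(P(-23, C), -21) = 825712 - 1*(-21) = 825712 + 21 = 825733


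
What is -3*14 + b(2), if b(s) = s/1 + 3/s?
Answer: -77/2 ≈ -38.500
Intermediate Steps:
b(s) = s + 3/s (b(s) = s*1 + 3/s = s + 3/s)
-3*14 + b(2) = -3*14 + (2 + 3/2) = -42 + (2 + 3*(½)) = -42 + (2 + 3/2) = -42 + 7/2 = -77/2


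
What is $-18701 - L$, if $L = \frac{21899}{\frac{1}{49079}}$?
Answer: $-1074799722$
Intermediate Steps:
$L = 1074781021$ ($L = 21899 \frac{1}{\frac{1}{49079}} = 21899 \cdot 49079 = 1074781021$)
$-18701 - L = -18701 - 1074781021 = -1074799722$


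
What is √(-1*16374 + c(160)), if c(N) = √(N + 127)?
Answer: √(-16374 + √287) ≈ 127.89*I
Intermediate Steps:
c(N) = √(127 + N)
√(-1*16374 + c(160)) = √(-1*16374 + √(127 + 160)) = √(-16374 + √287)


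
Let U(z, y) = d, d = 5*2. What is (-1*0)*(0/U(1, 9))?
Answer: 0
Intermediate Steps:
d = 10
U(z, y) = 10
(-1*0)*(0/U(1, 9)) = (-1*0)*(0/10) = 0*(0*(1/10)) = 0*0 = 0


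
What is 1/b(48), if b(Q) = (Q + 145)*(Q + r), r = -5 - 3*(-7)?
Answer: 1/12352 ≈ 8.0959e-5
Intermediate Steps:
r = 16 (r = -5 + 21 = 16)
b(Q) = (16 + Q)*(145 + Q) (b(Q) = (Q + 145)*(Q + 16) = (145 + Q)*(16 + Q) = (16 + Q)*(145 + Q))
1/b(48) = 1/(2320 + 48**2 + 161*48) = 1/(2320 + 2304 + 7728) = 1/12352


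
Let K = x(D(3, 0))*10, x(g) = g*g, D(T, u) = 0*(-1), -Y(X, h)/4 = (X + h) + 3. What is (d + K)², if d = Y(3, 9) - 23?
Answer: 6889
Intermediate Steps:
Y(X, h) = -12 - 4*X - 4*h (Y(X, h) = -4*((X + h) + 3) = -4*(3 + X + h) = -12 - 4*X - 4*h)
D(T, u) = 0
x(g) = g²
d = -83 (d = (-12 - 4*3 - 4*9) - 23 = (-12 - 12 - 36) - 23 = -60 - 23 = -83)
K = 0 (K = 0²*10 = 0*10 = 0)
(d + K)² = (-83 + 0)² = (-83)² = 6889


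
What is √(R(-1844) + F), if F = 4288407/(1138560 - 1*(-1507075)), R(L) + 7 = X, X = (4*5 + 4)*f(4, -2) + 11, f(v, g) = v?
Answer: √711284014975945/2645635 ≈ 10.081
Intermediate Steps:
X = 107 (X = (4*5 + 4)*4 + 11 = (20 + 4)*4 + 11 = 24*4 + 11 = 96 + 11 = 107)
R(L) = 100 (R(L) = -7 + 107 = 100)
F = 4288407/2645635 (F = 4288407/(1138560 + 1507075) = 4288407/2645635 ≈ 1.6209)
√(R(-1844) + F) = √(100 + 4288407/2645635) = √(268851907/2645635) = √711284014975945/2645635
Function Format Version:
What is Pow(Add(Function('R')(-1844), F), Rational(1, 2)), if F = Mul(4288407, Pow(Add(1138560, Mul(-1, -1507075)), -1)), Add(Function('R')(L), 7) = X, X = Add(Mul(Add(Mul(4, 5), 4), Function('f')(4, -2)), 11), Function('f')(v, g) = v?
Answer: Mul(Rational(1, 2645635), Pow(711284014975945, Rational(1, 2))) ≈ 10.081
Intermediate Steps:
X = 107 (X = Add(Mul(Add(Mul(4, 5), 4), 4), 11) = Add(Mul(Add(20, 4), 4), 11) = Add(Mul(24, 4), 11) = Add(96, 11) = 107)
Function('R')(L) = 100 (Function('R')(L) = Add(-7, 107) = 100)
F = Rational(4288407, 2645635) (F = Mul(4288407, Pow(Add(1138560, 1507075), -1)) = Mul(4288407, Pow(2645635, -1)) = Mul(4288407, Rational(1, 2645635)) = Rational(4288407, 2645635) ≈ 1.6209)
Pow(Add(Function('R')(-1844), F), Rational(1, 2)) = Pow(Add(100, Rational(4288407, 2645635)), Rational(1, 2)) = Pow(Rational(268851907, 2645635), Rational(1, 2)) = Mul(Rational(1, 2645635), Pow(711284014975945, Rational(1, 2)))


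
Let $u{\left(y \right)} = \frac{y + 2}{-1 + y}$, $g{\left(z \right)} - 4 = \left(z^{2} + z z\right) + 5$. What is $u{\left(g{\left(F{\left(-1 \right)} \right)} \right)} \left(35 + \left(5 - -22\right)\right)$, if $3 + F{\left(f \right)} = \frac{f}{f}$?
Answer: $\frac{589}{8} \approx 73.625$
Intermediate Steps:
$F{\left(f \right)} = -2$ ($F{\left(f \right)} = -3 + \frac{f}{f} = -3 + 1 = -2$)
$g{\left(z \right)} = 9 + 2 z^{2}$ ($g{\left(z \right)} = 4 + \left(\left(z^{2} + z z\right) + 5\right) = 4 + \left(\left(z^{2} + z^{2}\right) + 5\right) = 4 + \left(2 z^{2} + 5\right) = 4 + \left(5 + 2 z^{2}\right) = 9 + 2 z^{2}$)
$u{\left(y \right)} = \frac{2 + y}{-1 + y}$
$u{\left(g{\left(F{\left(-1 \right)} \right)} \right)} \left(35 + \left(5 - -22\right)\right) = \frac{2 + \left(9 + 2 \left(-2\right)^{2}\right)}{-1 + \left(9 + 2 \left(-2\right)^{2}\right)} \left(35 + \left(5 - -22\right)\right) = \frac{2 + \left(9 + 2 \cdot 4\right)}{-1 + \left(9 + 2 \cdot 4\right)} \left(35 + \left(5 + 22\right)\right) = \frac{2 + \left(9 + 8\right)}{-1 + \left(9 + 8\right)} \left(35 + 27\right) = \frac{2 + 17}{-1 + 17} \cdot 62 = \frac{1}{16} \cdot 19 \cdot 62 = \frac{19}{16} \cdot 62 = \frac{589}{8}$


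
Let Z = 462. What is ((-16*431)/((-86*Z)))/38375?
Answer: 1724/381178875 ≈ 4.5228e-6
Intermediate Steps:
((-16*431)/((-86*Z)))/38375 = ((-16*431)/((-86*462)))/38375 = -6896/(-39732)*(1/38375) = -6896*(-1/39732)*(1/38375) = (1724/9933)*(1/38375) = 1724/381178875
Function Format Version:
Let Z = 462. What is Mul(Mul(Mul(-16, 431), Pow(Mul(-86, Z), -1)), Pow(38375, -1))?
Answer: Rational(1724, 381178875) ≈ 4.5228e-6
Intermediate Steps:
Mul(Mul(Mul(-16, 431), Pow(Mul(-86, Z), -1)), Pow(38375, -1)) = Mul(Mul(Mul(-16, 431), Pow(Mul(-86, 462), -1)), Pow(38375, -1)) = Mul(Mul(-6896, Pow(-39732, -1)), Rational(1, 38375)) = Mul(Mul(-6896, Rational(-1, 39732)), Rational(1, 38375)) = Mul(Rational(1724, 9933), Rational(1, 38375)) = Rational(1724, 381178875)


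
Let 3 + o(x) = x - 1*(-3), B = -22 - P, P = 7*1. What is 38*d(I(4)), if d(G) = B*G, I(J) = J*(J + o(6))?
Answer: -44080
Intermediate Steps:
P = 7
B = -29 (B = -22 - 1*7 = -22 - 7 = -29)
o(x) = x (o(x) = -3 + (x - 1*(-3)) = -3 + (x + 3) = -3 + (3 + x) = x)
I(J) = J*(6 + J) (I(J) = J*(J + 6) = J*(6 + J))
d(G) = -29*G
38*d(I(4)) = 38*(-116*(6 + 4)) = 38*(-116*10) = 38*(-29*40) = 38*(-1160) = -44080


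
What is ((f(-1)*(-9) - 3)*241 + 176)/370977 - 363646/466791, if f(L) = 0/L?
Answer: -45053212273/57722908269 ≈ -0.78051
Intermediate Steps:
f(L) = 0
((f(-1)*(-9) - 3)*241 + 176)/370977 - 363646/466791 = ((0*(-9) - 3)*241 + 176)/370977 - 363646/466791 = ((0 - 3)*241 + 176)*(1/370977) - 363646*1/466791 = (-3*241 + 176)*(1/370977) - 363646/466791 = (-723 + 176)*(1/370977) - 363646/466791 = -547*1/370977 - 363646/466791 = -547/370977 - 363646/466791 = -45053212273/57722908269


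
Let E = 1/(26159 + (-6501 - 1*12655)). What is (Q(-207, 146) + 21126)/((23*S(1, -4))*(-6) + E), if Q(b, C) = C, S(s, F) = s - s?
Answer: 148967816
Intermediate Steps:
S(s, F) = 0
E = 1/7003 (E = 1/(26159 + (-6501 - 12655)) = 1/(26159 - 19156) = 1/7003 ≈ 0.00014280)
(Q(-207, 146) + 21126)/((23*S(1, -4))*(-6) + E) = (146 + 21126)/((23*0)*(-6) + 1/7003) = 21272/(0*(-6) + 1/7003) = 21272/(0 + 1/7003) = 21272/(1/7003) = 21272*7003 = 148967816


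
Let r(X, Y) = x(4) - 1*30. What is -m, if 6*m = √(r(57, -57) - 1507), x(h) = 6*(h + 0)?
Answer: -I*√1513/6 ≈ -6.4829*I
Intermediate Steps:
x(h) = 6*h
r(X, Y) = -6 (r(X, Y) = 6*4 - 1*30 = 24 - 30 = -6)
m = I*√1513/6 (m = √(-6 - 1507)/6 = √(-1513)/6 = (I*√1513)/6 = I*√1513/6 ≈ 6.4829*I)
-m = -I*√1513/6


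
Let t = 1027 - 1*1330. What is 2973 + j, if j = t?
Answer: 2670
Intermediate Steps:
t = -303 (t = 1027 - 1330 = -303)
j = -303
2973 + j = 2973 - 303 = 2670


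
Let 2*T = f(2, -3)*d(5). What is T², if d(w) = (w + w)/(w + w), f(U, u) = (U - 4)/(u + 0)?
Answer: ⅑ ≈ 0.11111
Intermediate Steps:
f(U, u) = (-4 + U)/u
d(w) = 1 (d(w) = (2*w)/((2*w)) = (2*w)*(1/(2*w)) = 1)
T = ⅓ (T = (((-4 + 2)/(-3))*1)/2 = (-⅓*(-2)*1)/2 = ((⅔)*1)/2 = (½)*(⅔) = ⅓ ≈ 0.33333)
T² = (⅓)² = ⅑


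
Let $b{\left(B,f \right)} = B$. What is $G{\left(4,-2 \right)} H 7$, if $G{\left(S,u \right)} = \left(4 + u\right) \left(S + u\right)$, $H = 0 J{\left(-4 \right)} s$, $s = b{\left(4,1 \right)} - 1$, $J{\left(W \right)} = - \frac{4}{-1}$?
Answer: $0$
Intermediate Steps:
$J{\left(W \right)} = 4$ ($J{\left(W \right)} = \left(-4\right) \left(-1\right) = 4$)
$s = 3$ ($s = 4 - 1 = 3$)
$H = 0$ ($H = 0 \cdot 4 \cdot 3 = 0 \cdot 3 = 0$)
$G{\left(4,-2 \right)} H 7 = \left(\left(-2\right)^{2} + 4 \cdot 4 + 4 \left(-2\right) + 4 \left(-2\right)\right) 0 \cdot 7 = \left(4 + 16 - 8 - 8\right) 0 \cdot 7 = 4 \cdot 0 \cdot 7 = 0 \cdot 7 = 0$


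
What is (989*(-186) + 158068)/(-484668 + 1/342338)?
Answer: 8861761468/165920273783 ≈ 0.053410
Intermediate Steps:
(989*(-186) + 158068)/(-484668 + 1/342338) = (-183954 + 158068)/(-484668 + 1/342338) = -25886/(-165920273783/342338) = -25886*(-342338/165920273783) = 8861761468/165920273783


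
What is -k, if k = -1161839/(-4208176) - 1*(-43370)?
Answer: -26072822137/601168 ≈ -43370.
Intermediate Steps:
k = 26072822137/601168 (k = -1161839*(-1/4208176) + 43370 = 165977/601168 + 43370 = 26072822137/601168 ≈ 43370.)
-k = -1*26072822137/601168 = -26072822137/601168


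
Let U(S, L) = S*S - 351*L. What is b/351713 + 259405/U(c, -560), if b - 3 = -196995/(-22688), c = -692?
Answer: 32345998566349/84213389765104 ≈ 0.38410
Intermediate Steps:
b = 265059/22688 (b = 3 - 196995/(-22688) = 3 - 196995*(-1/22688) = 3 + 196995/22688 = 265059/22688 ≈ 11.683)
U(S, L) = S² - 351*L
b/351713 + 259405/U(c, -560) = (265059/22688)/351713 + 259405/((-692)² - 351*(-560)) = (265059/22688)*(1/351713) + 259405/(478864 + 196560) = 265059/7979664544 + 259405/675424 = 32345998566349/84213389765104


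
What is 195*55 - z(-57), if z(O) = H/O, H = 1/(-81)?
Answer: 49517324/4617 ≈ 10725.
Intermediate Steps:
H = -1/81 ≈ -0.012346
z(O) = -1/(81*O)
195*55 - z(-57) = 195*55 - (-1)/(81*(-57)) = 10725 - (-1)*(-1)/(81*57) = 10725 - 1*1/4617 = 10725 - 1/4617 = 49517324/4617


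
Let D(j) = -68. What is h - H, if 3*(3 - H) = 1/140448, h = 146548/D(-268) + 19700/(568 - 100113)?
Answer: -307786892273515/142605140832 ≈ -2158.3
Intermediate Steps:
h = -729473013/338453 (h = 146548/(-68) + 19700/(568 - 100113) = 146548*(-1/68) + 19700/(-99545) = -36637/17 + 19700*(-1/99545) = -36637/17 - 3940/19909 = -729473013/338453 ≈ -2155.3)
H = 1264031/421344 (H = 3 - 1/3/140448 = 3 - 1/3*1/140448 = 3 - 1/421344 = 1264031/421344 ≈ 3.0000)
h - H = -729473013/338453 - 1*1264031/421344 = -729473013/338453 - 1264031/421344 = -307786892273515/142605140832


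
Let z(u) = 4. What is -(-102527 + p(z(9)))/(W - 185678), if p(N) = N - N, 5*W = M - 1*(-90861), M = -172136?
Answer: -102527/201933 ≈ -0.50773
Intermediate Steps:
W = -16255 (W = (-172136 - 1*(-90861))/5 = (-172136 + 90861)/5 = (⅕)*(-81275) = -16255)
p(N) = 0
-(-102527 + p(z(9)))/(W - 185678) = -(-102527 + 0)/(-16255 - 185678) = -(-102527)/(-201933) = -(-102527)*(-1)/201933 = -1*102527/201933 = -102527/201933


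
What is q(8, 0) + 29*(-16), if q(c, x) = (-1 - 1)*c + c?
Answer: -472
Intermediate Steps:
q(c, x) = -c (q(c, x) = -2*c + c = -c)
q(8, 0) + 29*(-16) = -1*8 + 29*(-16) = -8 - 464 = -472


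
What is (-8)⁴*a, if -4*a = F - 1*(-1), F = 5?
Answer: -6144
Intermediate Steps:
a = -3/2 (a = -(5 - 1*(-1))/4 = -(5 + 1)/4 = -¼*6 = -3/2 ≈ -1.5000)
(-8)⁴*a = (-8)⁴*(-3/2) = 4096*(-3/2) = -6144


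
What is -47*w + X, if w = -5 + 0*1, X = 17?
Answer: 252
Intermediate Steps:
w = -5 (w = -5 + 0 = -5)
-47*w + X = -47*(-5) + 17 = 235 + 17 = 252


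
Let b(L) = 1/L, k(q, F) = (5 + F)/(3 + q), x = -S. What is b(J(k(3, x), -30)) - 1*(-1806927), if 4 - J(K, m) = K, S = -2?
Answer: 30717765/17 ≈ 1.8069e+6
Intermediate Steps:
x = 2 (x = -1*(-2) = 2)
k(q, F) = (5 + F)/(3 + q)
J(K, m) = 4 - K
b(J(k(3, x), -30)) - 1*(-1806927) = 1/(4 - (5 + 2)/(3 + 3)) - 1*(-1806927) = 1/(4 - 7/6) + 1806927 = 1/(17/6) + 1806927 = 6/17 + 1806927 = 30717765/17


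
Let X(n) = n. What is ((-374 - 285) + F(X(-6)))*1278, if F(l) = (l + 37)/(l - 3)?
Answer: -846604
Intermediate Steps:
F(l) = (37 + l)/(-3 + l)
((-374 - 285) + F(X(-6)))*1278 = ((-374 - 285) + (37 - 6)/(-3 - 6))*1278 = (-659 + 31/(-9))*1278 = (-659 - ⅑*31)*1278 = (-659 - 31/9)*1278 = -5962/9*1278 = -846604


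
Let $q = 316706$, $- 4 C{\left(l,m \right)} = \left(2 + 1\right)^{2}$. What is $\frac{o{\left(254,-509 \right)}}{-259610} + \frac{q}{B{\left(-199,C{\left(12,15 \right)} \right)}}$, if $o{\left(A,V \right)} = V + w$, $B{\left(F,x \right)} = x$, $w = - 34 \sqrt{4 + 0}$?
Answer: $- \frac{328880173447}{2336490} \approx -1.4076 \cdot 10^{5}$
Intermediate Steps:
$C{\left(l,m \right)} = - \frac{9}{4}$ ($C{\left(l,m \right)} = - \frac{\left(2 + 1\right)^{2}}{4} = - \frac{3^{2}}{4} = \left(- \frac{1}{4}\right) 9 = - \frac{9}{4}$)
$w = -68$ ($w = - 34 \sqrt{4} = \left(-34\right) 2 = -68$)
$o{\left(A,V \right)} = -68 + V$ ($o{\left(A,V \right)} = V - 68 = -68 + V$)
$\frac{o{\left(254,-509 \right)}}{-259610} + \frac{q}{B{\left(-199,C{\left(12,15 \right)} \right)}} = \frac{-68 - 509}{-259610} + \frac{316706}{- \frac{9}{4}} = \left(-577\right) \left(- \frac{1}{259610}\right) + 316706 \left(- \frac{4}{9}\right) = \frac{577}{259610} - \frac{1266824}{9} = - \frac{328880173447}{2336490}$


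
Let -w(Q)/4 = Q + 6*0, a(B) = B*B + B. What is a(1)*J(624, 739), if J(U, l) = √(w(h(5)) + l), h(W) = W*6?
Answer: 2*√619 ≈ 49.759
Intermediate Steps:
h(W) = 6*W
a(B) = B + B² (a(B) = B² + B = B + B²)
w(Q) = -4*Q (w(Q) = -4*(Q + 6*0) = -4*(Q + 0) = -4*Q)
J(U, l) = √(-120 + l) (J(U, l) = √(-24*5 + l) = √(-4*30 + l) = √(-120 + l))
a(1)*J(624, 739) = (1*(1 + 1))*√(-120 + 739) = (1*2)*√619 = 2*√619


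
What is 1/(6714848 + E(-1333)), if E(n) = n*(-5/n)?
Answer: 1/6714843 ≈ 1.4892e-7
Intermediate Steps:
E(n) = -5
1/(6714848 + E(-1333)) = 1/(6714848 - 5) = 1/6714843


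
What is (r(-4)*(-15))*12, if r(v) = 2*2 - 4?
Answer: 0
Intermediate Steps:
r(v) = 0 (r(v) = 4 - 4 = 0)
(r(-4)*(-15))*12 = (0*(-15))*12 = 0*12 = 0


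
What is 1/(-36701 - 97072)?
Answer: -1/133773 ≈ -7.4753e-6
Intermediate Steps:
1/(-36701 - 97072) = 1/(-133773) = -1/133773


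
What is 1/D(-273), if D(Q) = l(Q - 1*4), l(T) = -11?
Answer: -1/11 ≈ -0.090909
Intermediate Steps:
D(Q) = -11
1/D(-273) = 1/(-11) = -1/11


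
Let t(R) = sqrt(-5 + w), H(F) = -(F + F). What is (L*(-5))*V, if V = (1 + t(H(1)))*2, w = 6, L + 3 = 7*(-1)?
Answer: 200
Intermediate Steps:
L = -10 (L = -3 + 7*(-1) = -3 - 7 = -10)
H(F) = -2*F
t(R) = 1 (t(R) = sqrt(-5 + 6) = sqrt(1) = 1)
V = 4 (V = (1 + 1)*2 = 2*2 = 4)
(L*(-5))*V = -10*(-5)*4 = 50*4 = 200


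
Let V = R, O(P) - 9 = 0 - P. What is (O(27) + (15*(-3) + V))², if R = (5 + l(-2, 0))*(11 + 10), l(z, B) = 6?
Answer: 28224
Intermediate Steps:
O(P) = 9 - P (O(P) = 9 + (0 - P) = 9 - P)
R = 231 (R = (5 + 6)*(11 + 10) = 11*21 = 231)
V = 231
(O(27) + (15*(-3) + V))² = ((9 - 1*27) + (15*(-3) + 231))² = ((9 - 27) + (-45 + 231))² = (-18 + 186)² = 168² = 28224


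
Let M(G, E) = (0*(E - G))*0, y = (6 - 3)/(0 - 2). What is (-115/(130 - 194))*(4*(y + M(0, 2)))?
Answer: -345/32 ≈ -10.781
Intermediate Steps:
y = -3/2 (y = 3/(-2) = 3*(-1/2) = -3/2 ≈ -1.5000)
M(G, E) = 0 (M(G, E) = 0*0 = 0)
(-115/(130 - 194))*(4*(y + M(0, 2))) = (-115/(130 - 194))*(4*(-3/2 + 0)) = (-115/(-64))*(4*(-3/2)) = -1/64*(-115)*(-6) = (115/64)*(-6) = -345/32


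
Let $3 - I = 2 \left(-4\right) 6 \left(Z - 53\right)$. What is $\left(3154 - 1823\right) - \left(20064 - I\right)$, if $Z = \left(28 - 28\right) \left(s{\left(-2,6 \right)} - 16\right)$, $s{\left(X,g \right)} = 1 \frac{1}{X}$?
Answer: $-21274$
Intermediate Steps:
$s{\left(X,g \right)} = \frac{1}{X}$
$Z = 0$ ($Z = \left(28 - 28\right) \left(\frac{1}{-2} - 16\right) = 0 \left(- \frac{1}{2} - 16\right) = 0 \left(- \frac{33}{2}\right) = 0$)
$I = -2541$ ($I = 3 - 2 \left(-4\right) 6 \left(0 - 53\right) = 3 - \left(-8\right) 6 \left(-53\right) = 3 - \left(-48\right) \left(-53\right) = 3 - 2544 = -2541$)
$\left(3154 - 1823\right) - \left(20064 - I\right) = \left(3154 - 1823\right) - \left(20064 - -2541\right) = 1331 - \left(20064 + 2541\right) = 1331 - 22605 = -21274$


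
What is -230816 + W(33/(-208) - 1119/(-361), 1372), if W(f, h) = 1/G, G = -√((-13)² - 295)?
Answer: -230816 + I*√14/42 ≈ -2.3082e+5 + 0.089087*I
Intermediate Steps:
G = -3*I*√14 (G = -√(169 - 295) = -√(-126) = -3*I*√14 ≈ -11.225*I)
W(f, h) = I*√14/42 (W(f, h) = 1/(-3*I*√14) = I*√14/42)
-230816 + W(33/(-208) - 1119/(-361), 1372) = -230816 + I*√14/42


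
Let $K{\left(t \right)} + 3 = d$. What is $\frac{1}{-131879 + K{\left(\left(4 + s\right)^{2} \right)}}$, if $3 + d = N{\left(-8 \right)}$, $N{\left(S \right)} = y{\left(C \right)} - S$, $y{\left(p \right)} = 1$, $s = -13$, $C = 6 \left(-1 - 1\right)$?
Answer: $- \frac{1}{131876} \approx -7.5829 \cdot 10^{-6}$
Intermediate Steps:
$C = -12$ ($C = 6 \left(-2\right) = -12$)
$N{\left(S \right)} = 1 - S$
$d = 6$ ($d = -3 + \left(1 - -8\right) = -3 + \left(1 + 8\right) = -3 + 9 = 6$)
$K{\left(t \right)} = 3$ ($K{\left(t \right)} = -3 + 6 = 3$)
$\frac{1}{-131879 + K{\left(\left(4 + s\right)^{2} \right)}} = \frac{1}{-131879 + 3} = \frac{1}{-131876} = - \frac{1}{131876}$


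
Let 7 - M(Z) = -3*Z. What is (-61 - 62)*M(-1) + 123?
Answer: -369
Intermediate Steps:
M(Z) = 7 + 3*Z (M(Z) = 7 - (-3)*Z = 7 + 3*Z)
(-61 - 62)*M(-1) + 123 = (-61 - 62)*(7 + 3*(-1)) + 123 = -123*(7 - 3) + 123 = -123*4 + 123 = -492 + 123 = -369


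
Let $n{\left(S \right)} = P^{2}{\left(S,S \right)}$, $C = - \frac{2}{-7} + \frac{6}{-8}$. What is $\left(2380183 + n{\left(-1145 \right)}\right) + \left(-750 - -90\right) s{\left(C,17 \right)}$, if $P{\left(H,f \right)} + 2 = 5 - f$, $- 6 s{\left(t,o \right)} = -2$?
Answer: $3697867$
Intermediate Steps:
$C = - \frac{13}{28}$ ($C = \left(-2\right) \left(- \frac{1}{7}\right) + 6 \left(- \frac{1}{8}\right) = \frac{2}{7} - \frac{3}{4} = - \frac{13}{28} \approx -0.46429$)
$s{\left(t,o \right)} = \frac{1}{3}$ ($s{\left(t,o \right)} = \left(- \frac{1}{6}\right) \left(-2\right) = \frac{1}{3}$)
$P{\left(H,f \right)} = 3 - f$ ($P{\left(H,f \right)} = -2 - \left(-5 + f\right) = 3 - f$)
$n{\left(S \right)} = \left(3 - S\right)^{2}$
$\left(2380183 + n{\left(-1145 \right)}\right) + \left(-750 - -90\right) s{\left(C,17 \right)} = \left(2380183 + \left(-3 - 1145\right)^{2}\right) + \left(-750 - -90\right) \frac{1}{3} = \left(2380183 + \left(-1148\right)^{2}\right) + \left(-750 + 90\right) \frac{1}{3} = \left(2380183 + 1317904\right) - 220 = 3698087 - 220 = 3697867$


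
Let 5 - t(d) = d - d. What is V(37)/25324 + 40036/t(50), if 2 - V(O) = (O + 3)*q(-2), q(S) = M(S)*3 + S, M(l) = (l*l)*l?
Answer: 506938437/63310 ≈ 8007.2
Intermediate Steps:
M(l) = l³ (M(l) = l²*l = l³)
q(S) = S + 3*S³ (q(S) = S³*3 + S = 3*S³ + S = S + 3*S³)
V(O) = 80 + 26*O (V(O) = 2 - (O + 3)*(-2 + 3*(-2)³) = 2 - (3 + O)*(-2 + 3*(-8)) = 2 - (3 + O)*(-2 - 24) = 2 - (3 + O)*(-26) = 2 - (-78 - 26*O) = 2 + (78 + 26*O) = 80 + 26*O)
t(d) = 5 (t(d) = 5 - (d - d) = 5 - 1*0 = 5 + 0 = 5)
V(37)/25324 + 40036/t(50) = (80 + 26*37)/25324 + 40036/5 = (80 + 962)*(1/25324) + 40036*(⅕) = 1042*(1/25324) + 40036/5 = 521/12662 + 40036/5 = 506938437/63310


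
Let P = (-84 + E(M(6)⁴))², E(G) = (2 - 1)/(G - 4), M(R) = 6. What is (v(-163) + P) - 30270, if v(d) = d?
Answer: -39022601583/1669264 ≈ -23377.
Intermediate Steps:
E(G) = 1/(-4 + G)
P = 11778109729/1669264 (P = (-84 + 1/(-4 + 6⁴))² = (-84 + 1/(-4 + 1296))² = (-84 + 1/1292)² = (-108527/1292)² = 11778109729/1669264 ≈ 7055.9)
(v(-163) + P) - 30270 = (-163 + 11778109729/1669264) - 30270 = 11506019697/1669264 - 30270 = -39022601583/1669264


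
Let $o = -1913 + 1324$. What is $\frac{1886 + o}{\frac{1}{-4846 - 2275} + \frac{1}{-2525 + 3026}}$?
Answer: $\frac{4627204437}{6620} \approx 6.9897 \cdot 10^{5}$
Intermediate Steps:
$o = -589$
$\frac{1886 + o}{\frac{1}{-4846 - 2275} + \frac{1}{-2525 + 3026}} = \frac{1886 - 589}{\frac{1}{-4846 - 2275} + \frac{1}{-2525 + 3026}} = \frac{1297}{\frac{1}{-7121} + \frac{1}{501}} = \frac{1297}{- \frac{1}{7121} + \frac{1}{501}} = \frac{1297}{\frac{6620}{3567621}} = 1297 \cdot \frac{3567621}{6620} = \frac{4627204437}{6620}$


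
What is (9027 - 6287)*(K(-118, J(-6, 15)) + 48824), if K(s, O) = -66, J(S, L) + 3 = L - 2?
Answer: 133596920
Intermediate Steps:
J(S, L) = -5 + L (J(S, L) = -3 + (L - 2) = -3 + (-2 + L) = -5 + L)
(9027 - 6287)*(K(-118, J(-6, 15)) + 48824) = (9027 - 6287)*(-66 + 48824) = 2740*48758 = 133596920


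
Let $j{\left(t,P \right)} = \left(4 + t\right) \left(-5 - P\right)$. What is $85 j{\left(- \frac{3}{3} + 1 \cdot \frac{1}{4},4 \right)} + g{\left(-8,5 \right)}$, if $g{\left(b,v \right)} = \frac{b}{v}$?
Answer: $- \frac{49757}{20} \approx -2487.9$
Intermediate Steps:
$j{\left(t,P \right)} = \left(-5 - P\right) \left(4 + t\right)$
$85 j{\left(- \frac{3}{3} + 1 \cdot \frac{1}{4},4 \right)} + g{\left(-8,5 \right)} = 85 \left(-20 - 5 \left(- \frac{3}{3} + 1 \cdot \frac{1}{4}\right) - 16 - 4 \left(- \frac{3}{3} + 1 \cdot \frac{1}{4}\right)\right) - \frac{8}{5} = 85 \left(-20 - 5 \left(\left(-3\right) \frac{1}{3} + 1 \cdot \frac{1}{4}\right) - 16 - 4 \left(\left(-3\right) \frac{1}{3} + 1 \cdot \frac{1}{4}\right)\right) - \frac{8}{5} = 85 \left(-20 - 5 \left(-1 + \frac{1}{4}\right) - 16 - 4 \left(-1 + \frac{1}{4}\right)\right) - \frac{8}{5} = 85 \left(-20 - - \frac{15}{4} - 16 - 4 \left(- \frac{3}{4}\right)\right) - \frac{8}{5} = 85 \left(-20 + \frac{15}{4} - 16 + 3\right) - \frac{8}{5} = 85 \left(- \frac{117}{4}\right) - \frac{8}{5} = - \frac{9945}{4} - \frac{8}{5} = - \frac{49757}{20}$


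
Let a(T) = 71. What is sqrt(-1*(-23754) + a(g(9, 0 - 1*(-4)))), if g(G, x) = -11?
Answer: 5*sqrt(953) ≈ 154.35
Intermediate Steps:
sqrt(-1*(-23754) + a(g(9, 0 - 1*(-4)))) = sqrt(-1*(-23754) + 71) = sqrt(23754 + 71) = sqrt(23825) = 5*sqrt(953)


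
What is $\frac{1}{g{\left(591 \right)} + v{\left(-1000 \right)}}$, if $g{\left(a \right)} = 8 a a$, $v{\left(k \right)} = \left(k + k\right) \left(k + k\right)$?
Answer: $\frac{1}{6794248} \approx 1.4718 \cdot 10^{-7}$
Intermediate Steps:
$v{\left(k \right)} = 4 k^{2}$ ($v{\left(k \right)} = 2 k 2 k = 4 k^{2}$)
$g{\left(a \right)} = 8 a^{2}$
$\frac{1}{g{\left(591 \right)} + v{\left(-1000 \right)}} = \frac{1}{8 \cdot 591^{2} + 4 \left(-1000\right)^{2}} = \frac{1}{8 \cdot 349281 + 4 \cdot 1000000} = \frac{1}{2794248 + 4000000} = \frac{1}{6794248}$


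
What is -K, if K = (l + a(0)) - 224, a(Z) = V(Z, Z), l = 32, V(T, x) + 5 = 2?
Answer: 195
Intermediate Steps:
V(T, x) = -3 (V(T, x) = -5 + 2 = -3)
a(Z) = -3
K = -195 (K = (32 - 3) - 224 = 29 - 224 = -195)
-K = -1*(-195) = 195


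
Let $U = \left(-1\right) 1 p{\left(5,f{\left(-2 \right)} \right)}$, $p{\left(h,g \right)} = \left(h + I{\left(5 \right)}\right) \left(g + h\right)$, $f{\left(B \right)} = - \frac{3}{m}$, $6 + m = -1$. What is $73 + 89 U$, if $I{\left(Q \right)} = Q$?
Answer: $- \frac{33309}{7} \approx -4758.4$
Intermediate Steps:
$m = -7$ ($m = -6 - 1 = -7$)
$f{\left(B \right)} = \frac{3}{7}$ ($f{\left(B \right)} = - \frac{3}{-7} = \left(-3\right) \left(- \frac{1}{7}\right) = \frac{3}{7}$)
$p{\left(h,g \right)} = \left(5 + h\right) \left(g + h\right)$ ($p{\left(h,g \right)} = \left(h + 5\right) \left(g + h\right) = \left(5 + h\right) \left(g + h\right)$)
$U = - \frac{380}{7}$ ($U = \left(-1\right) 1 \left(5^{2} + 5 \cdot \frac{3}{7} + 5 \cdot 5 + \frac{3}{7} \cdot 5\right) = - (25 + \frac{15}{7} + 25 + \frac{15}{7}) = \left(-1\right) \frac{380}{7} = - \frac{380}{7} \approx -54.286$)
$73 + 89 U = 73 + 89 \left(- \frac{380}{7}\right) = 73 - \frac{33820}{7} = - \frac{33309}{7}$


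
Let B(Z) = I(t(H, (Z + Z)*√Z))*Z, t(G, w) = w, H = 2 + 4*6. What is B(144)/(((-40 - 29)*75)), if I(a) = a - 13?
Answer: -55088/575 ≈ -95.805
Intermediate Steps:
H = 26 (H = 2 + 24 = 26)
I(a) = -13 + a
B(Z) = Z*(-13 + 2*Z^(3/2)) (B(Z) = (-13 + (Z + Z)*√Z)*Z = (-13 + (2*Z)*√Z)*Z = (-13 + 2*Z^(3/2))*Z = Z*(-13 + 2*Z^(3/2)))
B(144)/(((-40 - 29)*75)) = (144*(-13 + 2*144^(3/2)))/(((-40 - 29)*75)) = (144*(-13 + 2*1728))/((-69*75)) = (144*(-13 + 3456))/(-5175) = (144*3443)*(-1/5175) = 495792*(-1/5175) = -55088/575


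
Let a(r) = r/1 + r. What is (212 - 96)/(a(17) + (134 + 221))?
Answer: 116/389 ≈ 0.29820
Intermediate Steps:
a(r) = 2*r (a(r) = r*1 + r = r + r = 2*r)
(212 - 96)/(a(17) + (134 + 221)) = (212 - 96)/(2*17 + (134 + 221)) = 116/(34 + 355) = 116/389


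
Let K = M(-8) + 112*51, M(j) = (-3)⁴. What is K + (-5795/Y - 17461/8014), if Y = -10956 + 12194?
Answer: 14351554607/2480333 ≈ 5786.1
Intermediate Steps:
Y = 1238
M(j) = 81
K = 5793 (K = 81 + 112*51 = 81 + 5712 = 5793)
K + (-5795/Y - 17461/8014) = 5793 + (-5795/1238 - 17461/8014) = 5793 - 17014462/2480333 = 14351554607/2480333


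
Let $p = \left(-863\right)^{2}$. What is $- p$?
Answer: $-744769$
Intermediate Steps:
$p = 744769$
$- p = \left(-1\right) 744769 = -744769$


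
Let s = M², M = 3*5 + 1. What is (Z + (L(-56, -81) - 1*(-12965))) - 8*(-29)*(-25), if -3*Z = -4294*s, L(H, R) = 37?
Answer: 1120870/3 ≈ 3.7362e+5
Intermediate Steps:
M = 16 (M = 15 + 1 = 16)
s = 256 (s = 16² = 256)
Z = 1099264/3 (Z = -(-4294)*256/3 = -⅓*(-1099264) = 1099264/3 ≈ 3.6642e+5)
(Z + (L(-56, -81) - 1*(-12965))) - 8*(-29)*(-25) = (1099264/3 + (37 - 1*(-12965))) - 8*(-29)*(-25) = (1099264/3 + (37 + 12965)) + 232*(-25) = (1099264/3 + 13002) - 5800 = 1138270/3 - 5800 = 1120870/3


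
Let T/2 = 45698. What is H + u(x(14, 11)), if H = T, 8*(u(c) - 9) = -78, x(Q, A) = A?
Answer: 365581/4 ≈ 91395.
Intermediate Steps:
u(c) = -3/4 (u(c) = 9 + (1/8)*(-78) = 9 - 39/4 = -3/4)
T = 91396 (T = 2*45698 = 91396)
H = 91396
H + u(x(14, 11)) = 91396 - 3/4 = 365581/4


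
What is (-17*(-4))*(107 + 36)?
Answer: 9724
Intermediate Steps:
(-17*(-4))*(107 + 36) = 68*143 = 9724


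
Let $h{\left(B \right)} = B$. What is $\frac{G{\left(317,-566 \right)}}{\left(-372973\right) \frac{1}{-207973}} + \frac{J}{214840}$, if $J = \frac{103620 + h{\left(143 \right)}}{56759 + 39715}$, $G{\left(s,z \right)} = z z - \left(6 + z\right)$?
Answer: $\frac{1383323504453155952279}{7730415246877680} \approx 1.7895 \cdot 10^{5}$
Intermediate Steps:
$G{\left(s,z \right)} = -6 + z^{2} - z$ ($G{\left(s,z \right)} = z^{2} - \left(6 + z\right) = -6 + z^{2} - z$)
$J = \frac{103763}{96474}$ ($J = \frac{103620 + 143}{56759 + 39715} = \frac{103763}{96474} \approx 1.0756$)
$\frac{G{\left(317,-566 \right)}}{\left(-372973\right) \frac{1}{-207973}} + \frac{J}{214840} = \frac{-6 + \left(-566\right)^{2} - -566}{\left(-372973\right) \frac{1}{-207973}} + \frac{103763}{96474 \cdot 214840} = \frac{-6 + 320356 + 566}{\left(-372973\right) \left(- \frac{1}{207973}\right)} + \frac{103763}{96474} \cdot \frac{1}{214840} = \frac{320916}{\frac{372973}{207973}} + \frac{103763}{20726474160} = 320916 \cdot \frac{207973}{372973} + \frac{103763}{20726474160} = \frac{66741863268}{372973} + \frac{103763}{20726474160} = \frac{1383323504453155952279}{7730415246877680}$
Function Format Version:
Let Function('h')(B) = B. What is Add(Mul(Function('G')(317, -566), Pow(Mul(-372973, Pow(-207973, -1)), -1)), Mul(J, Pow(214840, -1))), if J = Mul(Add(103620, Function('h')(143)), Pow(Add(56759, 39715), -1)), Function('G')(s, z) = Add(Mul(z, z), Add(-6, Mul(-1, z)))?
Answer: Rational(1383323504453155952279, 7730415246877680) ≈ 1.7895e+5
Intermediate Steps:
Function('G')(s, z) = Add(-6, Pow(z, 2), Mul(-1, z)) (Function('G')(s, z) = Add(Pow(z, 2), Add(-6, Mul(-1, z))) = Add(-6, Pow(z, 2), Mul(-1, z)))
J = Rational(103763, 96474) (J = Mul(Add(103620, 143), Pow(Add(56759, 39715), -1)) = Mul(103763, Pow(96474, -1)) = Mul(103763, Rational(1, 96474)) = Rational(103763, 96474) ≈ 1.0756)
Add(Mul(Function('G')(317, -566), Pow(Mul(-372973, Pow(-207973, -1)), -1)), Mul(J, Pow(214840, -1))) = Add(Mul(Add(-6, Pow(-566, 2), Mul(-1, -566)), Pow(Mul(-372973, Pow(-207973, -1)), -1)), Mul(Rational(103763, 96474), Pow(214840, -1))) = Add(Mul(Add(-6, 320356, 566), Pow(Mul(-372973, Rational(-1, 207973)), -1)), Mul(Rational(103763, 96474), Rational(1, 214840))) = Add(Mul(320916, Pow(Rational(372973, 207973), -1)), Rational(103763, 20726474160)) = Add(Mul(320916, Rational(207973, 372973)), Rational(103763, 20726474160)) = Add(Rational(66741863268, 372973), Rational(103763, 20726474160)) = Rational(1383323504453155952279, 7730415246877680)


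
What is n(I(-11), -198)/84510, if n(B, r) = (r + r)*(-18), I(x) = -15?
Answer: 132/1565 ≈ 0.084345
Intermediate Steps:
n(B, r) = -36*r (n(B, r) = (2*r)*(-18) = -36*r)
n(I(-11), -198)/84510 = -36*(-198)/84510 = 7128*(1/84510) = 132/1565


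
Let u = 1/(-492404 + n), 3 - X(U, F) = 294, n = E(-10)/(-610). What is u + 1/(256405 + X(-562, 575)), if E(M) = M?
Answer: 14413689/7692804785302 ≈ 1.8737e-6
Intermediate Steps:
n = 1/61 (n = -10/(-610) = -1/610*(-10) = 1/61 ≈ 0.016393)
X(U, F) = -291 (X(U, F) = 3 - 1*294 = 3 - 294 = -291)
u = -61/30036643 (u = 1/(-492404 + 1/61) = 1/(-30036643/61) = -61/30036643 ≈ -2.0309e-6)
u + 1/(256405 + X(-562, 575)) = -61/30036643 + 1/(256405 - 291) = -61/30036643 + 1/256114 = 14413689/7692804785302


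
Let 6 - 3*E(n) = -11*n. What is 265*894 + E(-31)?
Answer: 710395/3 ≈ 2.3680e+5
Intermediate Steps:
E(n) = 2 + 11*n/3 (E(n) = 2 - (-11)*n/3 = 2 + 11*n/3)
265*894 + E(-31) = 265*894 + (2 + (11/3)*(-31)) = 236910 + (2 - 341/3) = 236910 - 335/3 = 710395/3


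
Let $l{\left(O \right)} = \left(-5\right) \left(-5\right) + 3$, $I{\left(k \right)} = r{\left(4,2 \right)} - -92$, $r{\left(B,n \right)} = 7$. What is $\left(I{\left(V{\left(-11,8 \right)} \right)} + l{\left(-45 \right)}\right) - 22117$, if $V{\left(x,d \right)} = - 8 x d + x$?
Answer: $-21990$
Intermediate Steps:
$V{\left(x,d \right)} = x - 8 d x$ ($V{\left(x,d \right)} = - 8 d x + x = x - 8 d x$)
$I{\left(k \right)} = 99$ ($I{\left(k \right)} = 7 - -92 = 7 + 92 = 99$)
$l{\left(O \right)} = 28$ ($l{\left(O \right)} = 25 + 3 = 28$)
$\left(I{\left(V{\left(-11,8 \right)} \right)} + l{\left(-45 \right)}\right) - 22117 = \left(99 + 28\right) - 22117 = 127 - 22117 = -21990$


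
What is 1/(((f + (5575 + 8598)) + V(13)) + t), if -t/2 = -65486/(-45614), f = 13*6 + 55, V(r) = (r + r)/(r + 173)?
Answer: 2121051/30337961899 ≈ 6.9914e-5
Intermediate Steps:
V(r) = 2*r/(173 + r) (V(r) = (2*r)/(173 + r) = 2*r/(173 + r))
f = 133 (f = 78 + 55 = 133)
t = -65486/22807 (t = -(-130972)/(-45614) = -(-130972)*(-1)/45614 = -2*32743/22807 = -65486/22807 ≈ -2.8713)
1/(((f + (5575 + 8598)) + V(13)) + t) = 1/(((133 + (5575 + 8598)) + 2*13/(173 + 13)) - 65486/22807) = 1/(((133 + 14173) + 2*13/186) - 65486/22807) = 1/((14306 + 2*13*(1/186)) - 65486/22807) = 1/((14306 + 13/93) - 65486/22807) = 1/(1330471/93 - 65486/22807) = 1/(30337961899/2121051) = 2121051/30337961899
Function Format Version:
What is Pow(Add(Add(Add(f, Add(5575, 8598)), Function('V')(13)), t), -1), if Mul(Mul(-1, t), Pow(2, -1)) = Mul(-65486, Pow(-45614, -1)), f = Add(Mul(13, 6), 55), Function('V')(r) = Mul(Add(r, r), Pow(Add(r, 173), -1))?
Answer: Rational(2121051, 30337961899) ≈ 6.9914e-5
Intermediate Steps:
Function('V')(r) = Mul(2, r, Pow(Add(173, r), -1)) (Function('V')(r) = Mul(Mul(2, r), Pow(Add(173, r), -1)) = Mul(2, r, Pow(Add(173, r), -1)))
f = 133 (f = Add(78, 55) = 133)
t = Rational(-65486, 22807) (t = Mul(-2, Mul(-65486, Pow(-45614, -1))) = Mul(-2, Mul(-65486, Rational(-1, 45614))) = Mul(-2, Rational(32743, 22807)) = Rational(-65486, 22807) ≈ -2.8713)
Pow(Add(Add(Add(f, Add(5575, 8598)), Function('V')(13)), t), -1) = Pow(Add(Add(Add(133, Add(5575, 8598)), Mul(2, 13, Pow(Add(173, 13), -1))), Rational(-65486, 22807)), -1) = Pow(Add(Add(Add(133, 14173), Mul(2, 13, Pow(186, -1))), Rational(-65486, 22807)), -1) = Pow(Add(Add(14306, Mul(2, 13, Rational(1, 186))), Rational(-65486, 22807)), -1) = Pow(Add(Add(14306, Rational(13, 93)), Rational(-65486, 22807)), -1) = Pow(Add(Rational(1330471, 93), Rational(-65486, 22807)), -1) = Pow(Rational(30337961899, 2121051), -1) = Rational(2121051, 30337961899)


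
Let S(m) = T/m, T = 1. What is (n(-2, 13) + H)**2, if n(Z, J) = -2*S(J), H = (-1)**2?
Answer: 121/169 ≈ 0.71598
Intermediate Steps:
H = 1
S(m) = 1/m
n(Z, J) = -2/J
(n(-2, 13) + H)**2 = (-2/13 + 1)**2 = (11/13)**2 = 121/169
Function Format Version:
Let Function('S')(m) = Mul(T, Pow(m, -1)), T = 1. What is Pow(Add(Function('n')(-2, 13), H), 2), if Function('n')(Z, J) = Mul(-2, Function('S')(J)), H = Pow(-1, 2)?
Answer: Rational(121, 169) ≈ 0.71598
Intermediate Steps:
H = 1
Function('S')(m) = Pow(m, -1) (Function('S')(m) = Mul(1, Pow(m, -1)) = Pow(m, -1))
Function('n')(Z, J) = Mul(-2, Pow(J, -1))
Pow(Add(Function('n')(-2, 13), H), 2) = Pow(Add(Mul(-2, Pow(13, -1)), 1), 2) = Pow(Add(Mul(-2, Rational(1, 13)), 1), 2) = Pow(Add(Rational(-2, 13), 1), 2) = Pow(Rational(11, 13), 2) = Rational(121, 169)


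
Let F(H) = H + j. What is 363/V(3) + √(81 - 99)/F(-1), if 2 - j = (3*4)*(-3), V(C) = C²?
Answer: 121/3 + 3*I*√2/37 ≈ 40.333 + 0.11467*I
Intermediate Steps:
j = 38 (j = 2 - 3*4*(-3) = 2 - 12*(-3) = 2 - 1*(-36) = 2 + 36 = 38)
F(H) = 38 + H (F(H) = H + 38 = 38 + H)
363/V(3) + √(81 - 99)/F(-1) = 363/(3²) + √(81 - 99)/(38 - 1) = 363/9 + √(-18)/37 = 363*(⅑) + (3*I*√2)*(1/37) = 121/3 + 3*I*√2/37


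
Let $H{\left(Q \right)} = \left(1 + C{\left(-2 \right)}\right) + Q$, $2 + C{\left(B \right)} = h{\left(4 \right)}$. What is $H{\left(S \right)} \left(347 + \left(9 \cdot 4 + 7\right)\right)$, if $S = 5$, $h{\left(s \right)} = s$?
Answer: $3120$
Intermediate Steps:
$C{\left(B \right)} = 2$ ($C{\left(B \right)} = -2 + 4 = 2$)
$H{\left(Q \right)} = 3 + Q$ ($H{\left(Q \right)} = \left(1 + 2\right) + Q = 3 + Q$)
$H{\left(S \right)} \left(347 + \left(9 \cdot 4 + 7\right)\right) = \left(3 + 5\right) \left(347 + \left(9 \cdot 4 + 7\right)\right) = 8 \left(347 + \left(36 + 7\right)\right) = 8 \left(347 + 43\right) = 8 \cdot 390 = 3120$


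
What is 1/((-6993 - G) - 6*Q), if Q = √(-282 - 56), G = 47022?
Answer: I/(39*(-1385*I + 2*√2)) ≈ -1.8513e-5 + 3.7808e-8*I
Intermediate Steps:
Q = 13*I*√2 (Q = √(-338) = 13*I*√2 ≈ 18.385*I)
1/((-6993 - G) - 6*Q) = 1/((-6993 - 1*47022) - 78*I*√2) = 1/((-6993 - 47022) - 78*I*√2) = 1/(-54015 - 78*I*√2)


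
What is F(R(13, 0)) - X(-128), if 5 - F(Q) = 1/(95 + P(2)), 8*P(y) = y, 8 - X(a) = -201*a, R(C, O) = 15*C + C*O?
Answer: 9801221/381 ≈ 25725.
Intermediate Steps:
X(a) = 8 + 201*a (X(a) = 8 - (-201)*a = 8 + 201*a)
P(y) = y/8
F(Q) = 1901/381 (F(Q) = 5 - 1/(95 + (⅛)*2) = 5 - 1/(95 + ¼) = 5 - 1/381/4 = 5 - 1*4/381 = 5 - 4/381 = 1901/381)
F(R(13, 0)) - X(-128) = 1901/381 - (8 + 201*(-128)) = 1901/381 - (8 - 25728) = 1901/381 - 1*(-25720) = 1901/381 + 25720 = 9801221/381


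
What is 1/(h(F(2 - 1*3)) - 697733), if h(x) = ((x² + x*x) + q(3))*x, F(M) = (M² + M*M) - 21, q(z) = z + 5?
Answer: -1/711603 ≈ -1.4053e-6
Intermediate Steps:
q(z) = 5 + z
F(M) = -21 + 2*M² (F(M) = (M² + M²) - 21 = 2*M² - 21 = -21 + 2*M²)
h(x) = x*(8 + 2*x²) (h(x) = ((x² + x*x) + (5 + 3))*x = ((x² + x²) + 8)*x = (2*x² + 8)*x = (8 + 2*x²)*x = x*(8 + 2*x²))
1/(h(F(2 - 1*3)) - 697733) = 1/(2*(-21 + 2*(2 - 1*3)²)*(4 + (-21 + 2*(2 - 1*3)²)²) - 697733) = 1/(2*(-21 + 2*(2 - 3)²)*(4 + (-21 + 2*(2 - 3)²)²) - 697733) = 1/(2*(-21 + 2*(-1)²)*(4 + (-21 + 2*(-1)²)²) - 697733) = 1/(2*(-21 + 2*1)*(4 + (-21 + 2*1)²) - 697733) = 1/(2*(-21 + 2)*(4 + (-21 + 2)²) - 697733) = 1/(2*(-19)*(4 + (-19)²) - 697733) = 1/(2*(-19)*(4 + 361) - 697733) = 1/(2*(-19)*365 - 697733) = 1/(-13870 - 697733) = 1/(-711603) = -1/711603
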